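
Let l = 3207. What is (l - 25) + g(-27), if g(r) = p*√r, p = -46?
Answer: 3182 - 138*I*√3 ≈ 3182.0 - 239.02*I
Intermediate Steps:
g(r) = -46*√r
(l - 25) + g(-27) = (3207 - 25) - 138*I*√3 = 3182 - 138*I*√3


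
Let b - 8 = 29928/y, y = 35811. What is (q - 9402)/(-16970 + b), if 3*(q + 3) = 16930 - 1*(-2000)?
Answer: 36945015/202465418 ≈ 0.18248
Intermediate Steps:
q = 6307 (q = -3 + (16930 - 1*(-2000))/3 = -3 + (16930 + 2000)/3 = -3 + (1/3)*18930 = -3 + 6310 = 6307)
b = 105472/11937 (b = 8 + 29928/35811 = 8 + 29928*(1/35811) = 8 + 9976/11937 = 105472/11937 ≈ 8.8357)
(q - 9402)/(-16970 + b) = (6307 - 9402)/(-16970 + 105472/11937) = -3095/(-202465418/11937) = -3095*(-11937/202465418) = 36945015/202465418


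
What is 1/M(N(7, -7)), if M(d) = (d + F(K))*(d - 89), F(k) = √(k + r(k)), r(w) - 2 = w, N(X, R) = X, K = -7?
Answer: I/(82*(-7*I + 2*√3)) ≈ -0.0013994 + 0.00069254*I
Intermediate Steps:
r(w) = 2 + w
F(k) = √(2 + 2*k) (F(k) = √(k + (2 + k)) = √(2 + 2*k))
M(d) = (-89 + d)*(d + 2*I*√3) (M(d) = (d + √(2 + 2*(-7)))*(d - 89) = (d + √(2 - 14))*(-89 + d) = (d + √(-12))*(-89 + d) = (d + 2*I*√3)*(-89 + d) = (-89 + d)*(d + 2*I*√3))
1/M(N(7, -7)) = 1/(7² - 89*7 - 178*I*√3 + 2*I*7*√3) = 1/(49 - 623 - 178*I*√3 + 14*I*√3) = 1/(-574 - 164*I*√3)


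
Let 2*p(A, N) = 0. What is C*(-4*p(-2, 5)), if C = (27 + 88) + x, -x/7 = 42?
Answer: 0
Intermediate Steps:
x = -294 (x = -7*42 = -294)
p(A, N) = 0 (p(A, N) = (½)*0 = 0)
C = -179 (C = (27 + 88) - 294 = 115 - 294 = -179)
C*(-4*p(-2, 5)) = -(-716)*0 = -179*0 = 0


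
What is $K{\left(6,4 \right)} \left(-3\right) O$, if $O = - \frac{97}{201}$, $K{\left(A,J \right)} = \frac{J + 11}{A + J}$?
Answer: $\frac{291}{134} \approx 2.1716$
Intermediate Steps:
$K{\left(A,J \right)} = \frac{11 + J}{A + J}$
$O = - \frac{97}{201}$ ($O = \left(-97\right) \frac{1}{201} = - \frac{97}{201} \approx -0.48259$)
$K{\left(6,4 \right)} \left(-3\right) O = \frac{11 + 4}{6 + 4} \left(-3\right) \left(- \frac{97}{201}\right) = \frac{1}{10} \cdot 15 \left(-3\right) \left(- \frac{97}{201}\right) = \frac{3}{2} \left(-3\right) \left(- \frac{97}{201}\right) = \left(- \frac{9}{2}\right) \left(- \frac{97}{201}\right) = \frac{291}{134}$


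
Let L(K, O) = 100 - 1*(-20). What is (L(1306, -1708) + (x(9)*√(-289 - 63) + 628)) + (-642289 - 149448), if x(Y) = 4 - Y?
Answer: -790989 - 20*I*√22 ≈ -7.9099e+5 - 93.808*I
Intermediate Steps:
L(K, O) = 120 (L(K, O) = 100 + 20 = 120)
(L(1306, -1708) + (x(9)*√(-289 - 63) + 628)) + (-642289 - 149448) = (120 + ((4 - 1*9)*√(-289 - 63) + 628)) + (-642289 - 149448) = (120 + ((4 - 9)*√(-352) + 628)) - 791737 = (120 + (-20*I*√22 + 628)) - 791737 = (120 + (628 - 20*I*√22)) - 791737 = (748 - 20*I*√22) - 791737 = -790989 - 20*I*√22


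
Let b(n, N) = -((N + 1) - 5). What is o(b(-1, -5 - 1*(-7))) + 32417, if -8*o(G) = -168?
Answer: 32438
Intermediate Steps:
b(n, N) = 4 - N (b(n, N) = -((1 + N) - 5) = -(-4 + N) = 4 - N)
o(G) = 21 (o(G) = -1/8*(-168) = 21)
o(b(-1, -5 - 1*(-7))) + 32417 = 21 + 32417 = 32438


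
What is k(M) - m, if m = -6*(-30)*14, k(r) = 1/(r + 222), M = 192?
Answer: -1043279/414 ≈ -2520.0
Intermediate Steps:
k(r) = 1/(222 + r)
m = 2520 (m = 180*14 = 2520)
k(M) - m = 1/(222 + 192) - 1*2520 = 1/414 - 2520 = -1043279/414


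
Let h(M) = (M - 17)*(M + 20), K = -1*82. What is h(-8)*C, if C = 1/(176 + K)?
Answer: -150/47 ≈ -3.1915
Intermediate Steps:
K = -82
h(M) = (-17 + M)*(20 + M)
C = 1/94 (C = 1/(176 - 82) = 1/94 ≈ 0.010638)
h(-8)*C = (-340 + (-8)**2 + 3*(-8))*(1/94) = (-340 + 64 - 24)*(1/94) = -300*1/94 = -150/47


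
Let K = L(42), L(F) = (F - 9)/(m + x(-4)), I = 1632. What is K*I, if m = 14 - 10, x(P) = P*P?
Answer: 13464/5 ≈ 2692.8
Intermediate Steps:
x(P) = P²
m = 4
L(F) = -9/20 + F/20 (L(F) = (F - 9)/(4 + (-4)²) = (-9 + F)/(4 + 16) = (-9 + F)/20 = (-9 + F)*(1/20) = -9/20 + F/20)
K = 33/20 (K = -9/20 + (1/20)*42 = -9/20 + 21/10 = 33/20 ≈ 1.6500)
K*I = (33/20)*1632 = 13464/5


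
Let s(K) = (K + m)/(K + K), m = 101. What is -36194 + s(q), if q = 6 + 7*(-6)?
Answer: -2606033/72 ≈ -36195.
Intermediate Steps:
q = -36 (q = 6 - 42 = -36)
s(K) = (101 + K)/(2*K) (s(K) = (K + 101)/(K + K) = (101 + K)/((2*K)) = (101 + K)*(1/(2*K)) = (101 + K)/(2*K))
-36194 + s(q) = -36194 + (½)*(101 - 36)/(-36) = -36194 + (½)*(-1/36)*65 = -36194 - 65/72 = -2606033/72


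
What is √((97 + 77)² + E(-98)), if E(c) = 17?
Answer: √30293 ≈ 174.05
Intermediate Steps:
√((97 + 77)² + E(-98)) = √((97 + 77)² + 17) = √(174² + 17) = √(30276 + 17) = √30293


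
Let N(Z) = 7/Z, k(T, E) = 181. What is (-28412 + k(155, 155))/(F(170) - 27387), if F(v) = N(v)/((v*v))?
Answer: 138698903000/134552330993 ≈ 1.0308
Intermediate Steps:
F(v) = 7/v³ (F(v) = (7/v)/((v*v)) = (7/v)/(v²) = (7/v)/v² = 7/v³)
(-28412 + k(155, 155))/(F(170) - 27387) = (-28412 + 181)/(7/170³ - 27387) = -28231/(7*(1/4913000) - 27387) = -28231/(7/4913000 - 27387) = -28231/(-134552330993/4913000) = -28231*(-4913000/134552330993) = 138698903000/134552330993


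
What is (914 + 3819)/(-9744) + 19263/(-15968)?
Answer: -16454701/9724512 ≈ -1.6921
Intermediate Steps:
(914 + 3819)/(-9744) + 19263/(-15968) = 4733*(-1/9744) + 19263*(-1/15968) = -4733/9744 - 19263/15968 = -16454701/9724512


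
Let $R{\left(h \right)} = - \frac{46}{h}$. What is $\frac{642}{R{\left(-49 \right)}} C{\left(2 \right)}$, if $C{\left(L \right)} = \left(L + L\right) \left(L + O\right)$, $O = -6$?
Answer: $- \frac{251664}{23} \approx -10942.0$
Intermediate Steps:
$C{\left(L \right)} = 2 L \left(-6 + L\right)$ ($C{\left(L \right)} = \left(L + L\right) \left(L - 6\right) = 2 L \left(-6 + L\right)$)
$\frac{642}{R{\left(-49 \right)}} C{\left(2 \right)} = \frac{642}{\left(-46\right) \frac{1}{-49}} \cdot 2 \cdot 2 \left(-6 + 2\right) = \frac{642}{\left(-46\right) \left(- \frac{1}{49}\right)} 2 \cdot 2 \left(-4\right) = \frac{642}{\frac{46}{49}} \left(-16\right) = 642 \cdot \frac{49}{46} \left(-16\right) = \frac{15729}{23} \left(-16\right) = - \frac{251664}{23}$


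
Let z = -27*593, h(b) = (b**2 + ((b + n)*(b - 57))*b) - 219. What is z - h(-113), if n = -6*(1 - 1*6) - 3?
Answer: 1623499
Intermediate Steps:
n = 27 (n = -6*(1 - 6) - 3 = -6*(-5) - 3 = 30 - 3 = 27)
h(b) = -219 + b**2 + b*(-57 + b)*(27 + b) (h(b) = (b**2 + ((b + 27)*(b - 57))*b) - 219 = (b**2 + ((27 + b)*(-57 + b))*b) - 219 = (b**2 + ((-57 + b)*(27 + b))*b) - 219 = (b**2 + b*(-57 + b)*(27 + b)) - 219 = -219 + b**2 + b*(-57 + b)*(27 + b))
z = -16011
z - h(-113) = -16011 - (-219 + (-113)**3 - 1539*(-113) - 29*(-113)**2) = -16011 - (-219 - 1442897 + 173907 - 29*12769) = -16011 - (-219 - 1442897 + 173907 - 370301) = -16011 - 1*(-1639510) = -16011 + 1639510 = 1623499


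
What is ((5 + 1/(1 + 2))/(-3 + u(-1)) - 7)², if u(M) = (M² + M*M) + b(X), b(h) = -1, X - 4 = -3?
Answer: 841/9 ≈ 93.444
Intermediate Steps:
X = 1 (X = 4 - 3 = 1)
u(M) = -1 + 2*M² (u(M) = (M² + M*M) - 1 = (M² + M²) - 1 = 2*M² - 1 = -1 + 2*M²)
((5 + 1/(1 + 2))/(-3 + u(-1)) - 7)² = ((5 + 1/(1 + 2))/(-3 + (-1 + 2*(-1)²)) - 7)² = ((5 + 1/3)/(-3 + (-1 + 2*1)) - 7)² = ((5 + ⅓)/(-3 + (-1 + 2)) - 7)² = (16/(3*(-3 + 1)) - 7)² = ((16/3)/(-2) - 7)² = ((16/3)*(-½) - 7)² = (-8/3 - 7)² = (-29/3)² = 841/9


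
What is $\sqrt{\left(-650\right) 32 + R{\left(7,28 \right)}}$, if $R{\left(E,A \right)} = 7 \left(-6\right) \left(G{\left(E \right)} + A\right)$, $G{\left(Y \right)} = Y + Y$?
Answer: $2 i \sqrt{5641} \approx 150.21 i$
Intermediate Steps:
$G{\left(Y \right)} = 2 Y$
$R{\left(E,A \right)} = - 84 E - 42 A$ ($R{\left(E,A \right)} = 7 \left(-6\right) \left(2 E + A\right) = - 42 \left(A + 2 E\right) = - 84 E - 42 A$)
$\sqrt{\left(-650\right) 32 + R{\left(7,28 \right)}} = \sqrt{\left(-650\right) 32 - 1764} = \sqrt{-20800 - 1764} = \sqrt{-22564} = 2 i \sqrt{5641}$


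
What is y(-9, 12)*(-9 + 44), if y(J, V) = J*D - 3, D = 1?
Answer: -420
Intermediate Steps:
y(J, V) = -3 + J (y(J, V) = J*1 - 3 = J - 3 = -3 + J)
y(-9, 12)*(-9 + 44) = (-3 - 9)*(-9 + 44) = -12*35 = -420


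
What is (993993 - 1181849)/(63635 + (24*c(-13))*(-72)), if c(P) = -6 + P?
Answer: -187856/96467 ≈ -1.9474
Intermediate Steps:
(993993 - 1181849)/(63635 + (24*c(-13))*(-72)) = (993993 - 1181849)/(63635 + (24*(-6 - 13))*(-72)) = -187856/(63635 + (24*(-19))*(-72)) = -187856/(63635 - 456*(-72)) = -187856/(63635 + 32832) = -187856/96467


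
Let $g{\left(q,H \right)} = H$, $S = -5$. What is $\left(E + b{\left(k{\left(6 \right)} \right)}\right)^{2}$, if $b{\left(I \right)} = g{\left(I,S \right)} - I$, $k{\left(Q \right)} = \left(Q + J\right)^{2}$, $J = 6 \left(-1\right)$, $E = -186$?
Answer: $36481$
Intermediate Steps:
$J = -6$
$k{\left(Q \right)} = \left(-6 + Q\right)^{2}$ ($k{\left(Q \right)} = \left(Q - 6\right)^{2} = \left(-6 + Q\right)^{2}$)
$b{\left(I \right)} = -5 - I$
$\left(E + b{\left(k{\left(6 \right)} \right)}\right)^{2} = \left(-186 - \left(5 + \left(-6 + 6\right)^{2}\right)\right)^{2} = \left(-186 - 5\right)^{2} = \left(-191\right)^{2} = 36481$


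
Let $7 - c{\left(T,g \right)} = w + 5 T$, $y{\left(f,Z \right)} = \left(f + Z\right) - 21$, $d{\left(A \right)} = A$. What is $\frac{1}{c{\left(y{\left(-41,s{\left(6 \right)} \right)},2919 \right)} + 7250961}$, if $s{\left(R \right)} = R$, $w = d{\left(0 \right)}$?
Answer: $\frac{1}{7251248} \approx 1.3791 \cdot 10^{-7}$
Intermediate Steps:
$w = 0$
$y{\left(f,Z \right)} = -21 + Z + f$ ($y{\left(f,Z \right)} = \left(Z + f\right) - 21 = -21 + Z + f$)
$c{\left(T,g \right)} = 7 - 5 T$ ($c{\left(T,g \right)} = 7 - \left(0 + 5 T\right) = 7 - 5 T$)
$\frac{1}{c{\left(y{\left(-41,s{\left(6 \right)} \right)},2919 \right)} + 7250961} = \frac{1}{\left(7 - 5 \left(-21 + 6 - 41\right)\right) + 7250961} = \frac{1}{\left(7 - -280\right) + 7250961} = \frac{1}{\left(7 + 280\right) + 7250961} = \frac{1}{287 + 7250961} = \frac{1}{7251248}$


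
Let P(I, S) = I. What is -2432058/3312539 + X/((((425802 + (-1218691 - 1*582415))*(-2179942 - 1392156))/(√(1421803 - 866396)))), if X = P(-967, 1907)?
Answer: -2432058/3312539 - √555407/5080372976 ≈ -0.73420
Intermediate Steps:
X = -967
-2432058/3312539 + X/((((425802 + (-1218691 - 1*582415))*(-2179942 - 1392156))/(√(1421803 - 866396)))) = -2432058/3312539 - 967*√(1421803 - 866396)/((-2179942 - 1392156)*(425802 + (-1218691 - 1*582415))) = -2432058*1/3312539 - 967*(-√555407/(3572098*(425802 + (-1218691 - 582415)))) = -2432058/3312539 - 967*(-√555407/(3572098*(425802 - 1801106))) = -2432058/3312539 - 967*√555407/4912720667792 = -2432058/3312539 - √555407/5080372976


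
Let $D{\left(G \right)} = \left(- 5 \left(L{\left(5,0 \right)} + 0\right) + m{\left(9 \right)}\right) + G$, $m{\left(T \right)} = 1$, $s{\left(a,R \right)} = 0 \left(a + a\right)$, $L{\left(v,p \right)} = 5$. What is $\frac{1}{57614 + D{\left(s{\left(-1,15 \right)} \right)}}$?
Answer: $\frac{1}{57590} \approx 1.7364 \cdot 10^{-5}$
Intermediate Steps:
$s{\left(a,R \right)} = 0$ ($s{\left(a,R \right)} = 0 \cdot 2 a = 0$)
$D{\left(G \right)} = -24 + G$ ($D{\left(G \right)} = \left(- 5 \left(5 + 0\right) + 1\right) + G = \left(\left(-5\right) 5 + 1\right) + G = \left(-25 + 1\right) + G = -24 + G$)
$\frac{1}{57614 + D{\left(s{\left(-1,15 \right)} \right)}} = \frac{1}{57614 + \left(-24 + 0\right)} = \frac{1}{57614 - 24} = \frac{1}{57590}$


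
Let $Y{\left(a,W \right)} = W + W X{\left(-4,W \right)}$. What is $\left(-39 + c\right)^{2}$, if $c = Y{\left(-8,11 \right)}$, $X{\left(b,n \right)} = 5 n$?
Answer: $332929$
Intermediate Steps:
$Y{\left(a,W \right)} = W + 5 W^{2}$ ($Y{\left(a,W \right)} = W + W 5 W = W + 5 W^{2}$)
$c = 616$ ($c = 11 \left(1 + 5 \cdot 11\right) = 11 \left(1 + 55\right) = 11 \cdot 56 = 616$)
$\left(-39 + c\right)^{2} = \left(-39 + 616\right)^{2} = 577^{2} = 332929$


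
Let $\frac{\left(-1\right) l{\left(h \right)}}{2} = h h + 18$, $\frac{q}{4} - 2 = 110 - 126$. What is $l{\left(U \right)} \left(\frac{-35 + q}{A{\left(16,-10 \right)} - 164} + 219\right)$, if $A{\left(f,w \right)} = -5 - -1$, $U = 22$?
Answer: $- \frac{1322519}{6} \approx -2.2042 \cdot 10^{5}$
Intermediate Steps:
$q = -56$ ($q = 8 + 4 \left(110 - 126\right) = 8 + 4 \left(-16\right) = 8 - 64 = -56$)
$A{\left(f,w \right)} = -4$ ($A{\left(f,w \right)} = -5 + 1 = -4$)
$l{\left(h \right)} = -36 - 2 h^{2}$ ($l{\left(h \right)} = - 2 \left(h h + 18\right) = - 2 \left(h^{2} + 18\right) = - 2 \left(18 + h^{2}\right) = -36 - 2 h^{2}$)
$l{\left(U \right)} \left(\frac{-35 + q}{A{\left(16,-10 \right)} - 164} + 219\right) = \left(-36 - 2 \cdot 22^{2}\right) \left(\frac{-35 - 56}{-4 - 164} + 219\right) = \left(-36 - 968\right) \left(- \frac{91}{-168} + 219\right) = \left(-36 - 968\right) \left(\left(-91\right) \left(- \frac{1}{168}\right) + 219\right) = - 1004 \left(\frac{13}{24} + 219\right) = \left(-1004\right) \frac{5269}{24} = - \frac{1322519}{6}$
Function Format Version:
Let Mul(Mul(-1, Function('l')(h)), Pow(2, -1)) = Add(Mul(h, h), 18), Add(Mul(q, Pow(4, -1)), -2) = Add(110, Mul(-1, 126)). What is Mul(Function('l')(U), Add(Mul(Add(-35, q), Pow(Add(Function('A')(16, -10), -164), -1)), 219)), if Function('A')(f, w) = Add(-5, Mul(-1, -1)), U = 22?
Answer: Rational(-1322519, 6) ≈ -2.2042e+5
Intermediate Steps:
q = -56 (q = Add(8, Mul(4, Add(110, Mul(-1, 126)))) = Add(8, Mul(4, Add(110, -126))) = Add(8, Mul(4, -16)) = Add(8, -64) = -56)
Function('A')(f, w) = -4 (Function('A')(f, w) = Add(-5, 1) = -4)
Function('l')(h) = Add(-36, Mul(-2, Pow(h, 2))) (Function('l')(h) = Mul(-2, Add(Mul(h, h), 18)) = Mul(-2, Add(Pow(h, 2), 18)) = Mul(-2, Add(18, Pow(h, 2))) = Add(-36, Mul(-2, Pow(h, 2))))
Mul(Function('l')(U), Add(Mul(Add(-35, q), Pow(Add(Function('A')(16, -10), -164), -1)), 219)) = Mul(Add(-36, Mul(-2, Pow(22, 2))), Add(Mul(Add(-35, -56), Pow(Add(-4, -164), -1)), 219)) = Mul(Add(-36, Mul(-2, 484)), Add(Mul(-91, Pow(-168, -1)), 219)) = Mul(Add(-36, -968), Add(Mul(-91, Rational(-1, 168)), 219)) = Mul(-1004, Add(Rational(13, 24), 219)) = Mul(-1004, Rational(5269, 24)) = Rational(-1322519, 6)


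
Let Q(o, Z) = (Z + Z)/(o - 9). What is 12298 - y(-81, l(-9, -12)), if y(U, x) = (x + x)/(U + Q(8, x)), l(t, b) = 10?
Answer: 1242118/101 ≈ 12298.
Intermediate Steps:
Q(o, Z) = 2*Z/(-9 + o) (Q(o, Z) = (2*Z)/(-9 + o) = 2*Z/(-9 + o))
y(U, x) = 2*x/(U - 2*x) (y(U, x) = (x + x)/(U + 2*x/(-9 + 8)) = (2*x)/(U + 2*x/(-1)) = (2*x)/(U + 2*x*(-1)) = (2*x)/(U - 2*x) = 2*x/(U - 2*x))
12298 - y(-81, l(-9, -12)) = 12298 - 2*10/(-81 - 2*10) = 12298 - 2*10/(-81 - 20) = 12298 - 2*10/(-101) = 12298 - 2*10*(-1)/101 = 12298 - 1*(-20/101) = 12298 + 20/101 = 1242118/101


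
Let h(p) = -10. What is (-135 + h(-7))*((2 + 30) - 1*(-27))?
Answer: -8555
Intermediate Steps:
(-135 + h(-7))*((2 + 30) - 1*(-27)) = (-135 - 10)*((2 + 30) - 1*(-27)) = -145*(32 + 27) = -145*59 = -8555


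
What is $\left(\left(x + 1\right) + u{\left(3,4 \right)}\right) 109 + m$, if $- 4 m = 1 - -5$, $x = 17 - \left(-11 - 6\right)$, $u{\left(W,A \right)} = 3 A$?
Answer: $\frac{10243}{2} \approx 5121.5$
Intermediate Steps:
$x = 34$ ($x = 17 - -17 = 17 + 17 = 34$)
$m = - \frac{3}{2}$ ($m = - \frac{1 - -5}{4} = - \frac{1 + 5}{4} = \left(- \frac{1}{4}\right) 6 = - \frac{3}{2} \approx -1.5$)
$\left(\left(x + 1\right) + u{\left(3,4 \right)}\right) 109 + m = \left(\left(34 + 1\right) + 3 \cdot 4\right) 109 - \frac{3}{2} = \left(35 + 12\right) 109 - \frac{3}{2} = 47 \cdot 109 - \frac{3}{2} = 5123 - \frac{3}{2} = \frac{10243}{2}$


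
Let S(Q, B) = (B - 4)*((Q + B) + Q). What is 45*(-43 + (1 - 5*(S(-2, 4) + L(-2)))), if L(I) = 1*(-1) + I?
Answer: -1215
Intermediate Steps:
S(Q, B) = (-4 + B)*(B + 2*Q) (S(Q, B) = (-4 + B)*((B + Q) + Q) = (-4 + B)*(B + 2*Q))
L(I) = -1 + I
45*(-43 + (1 - 5*(S(-2, 4) + L(-2)))) = 45*(-43 + (1 - 5*((4² - 8*(-2) - 4*4 + 2*4*(-2)) + (-1 - 2)))) = 45*(-43 + (1 - 5*((16 + 16 - 16 - 16) - 3))) = 45*(-43 + (1 - 5*(0 - 3))) = 45*(-43 + (1 - 5*(-3))) = 45*(-43 + (1 - 1*(-15))) = 45*(-43 + (1 + 15)) = 45*(-43 + 16) = 45*(-27) = -1215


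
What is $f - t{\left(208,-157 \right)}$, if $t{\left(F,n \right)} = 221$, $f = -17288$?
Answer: $-17509$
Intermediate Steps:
$f - t{\left(208,-157 \right)} = -17288 - 221 = -17509$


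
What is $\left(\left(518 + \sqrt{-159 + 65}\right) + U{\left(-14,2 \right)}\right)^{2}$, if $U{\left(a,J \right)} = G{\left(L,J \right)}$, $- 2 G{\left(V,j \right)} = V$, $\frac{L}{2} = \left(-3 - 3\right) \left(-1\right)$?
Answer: $\left(512 + i \sqrt{94}\right)^{2} \approx 2.6205 \cdot 10^{5} + 9928.0 i$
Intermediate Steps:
$L = 12$ ($L = 2 \left(-3 - 3\right) \left(-1\right) = 2 \left(\left(-6\right) \left(-1\right)\right) = 2 \cdot 6 = 12$)
$G{\left(V,j \right)} = - \frac{V}{2}$
$U{\left(a,J \right)} = -6$ ($U{\left(a,J \right)} = \left(- \frac{1}{2}\right) 12 = -6$)
$\left(\left(518 + \sqrt{-159 + 65}\right) + U{\left(-14,2 \right)}\right)^{2} = \left(\left(518 + \sqrt{-159 + 65}\right) - 6\right)^{2} = \left(\left(518 + \sqrt{-94}\right) - 6\right)^{2} = \left(\left(518 + i \sqrt{94}\right) - 6\right)^{2} = \left(512 + i \sqrt{94}\right)^{2}$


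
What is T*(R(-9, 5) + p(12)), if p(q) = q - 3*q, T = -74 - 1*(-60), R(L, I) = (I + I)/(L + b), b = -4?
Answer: 4508/13 ≈ 346.77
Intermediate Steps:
R(L, I) = 2*I/(-4 + L) (R(L, I) = (I + I)/(L - 4) = (2*I)/(-4 + L) = 2*I/(-4 + L))
T = -14 (T = -74 + 60 = -14)
p(q) = -2*q
T*(R(-9, 5) + p(12)) = -14*(2*5/(-4 - 9) - 2*12) = -14*(2*5/(-13) - 24) = -14*(2*5*(-1/13) - 24) = -14*(-10/13 - 24) = -14*(-322/13) = 4508/13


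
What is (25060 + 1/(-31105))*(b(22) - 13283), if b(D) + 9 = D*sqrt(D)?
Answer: -10360998346308/31105 + 17148808578*sqrt(22)/31105 ≈ -3.3051e+8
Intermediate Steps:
b(D) = -9 + D**(3/2) (b(D) = -9 + D*sqrt(D) = -9 + D**(3/2))
(25060 + 1/(-31105))*(b(22) - 13283) = (25060 + 1/(-31105))*((-9 + 22**(3/2)) - 13283) = (25060 - 1/31105)*((-9 + 22*sqrt(22)) - 13283) = 779491299*(-13292 + 22*sqrt(22))/31105 = -10360998346308/31105 + 17148808578*sqrt(22)/31105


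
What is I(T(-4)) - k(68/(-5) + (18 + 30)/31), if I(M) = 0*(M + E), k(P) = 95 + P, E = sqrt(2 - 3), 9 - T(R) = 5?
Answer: -12857/155 ≈ -82.948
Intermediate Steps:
T(R) = 4 (T(R) = 9 - 1*5 = 9 - 5 = 4)
E = I (E = sqrt(-1) = I ≈ 1.0*I)
I(M) = 0 (I(M) = 0*(M + I) = 0*(I + M) = 0)
I(T(-4)) - k(68/(-5) + (18 + 30)/31) = 0 - (95 + (68/(-5) + (18 + 30)/31)) = 0 - (95 + (68*(-1/5) + 48*(1/31))) = 0 - (95 + (-68/5 + 48/31)) = 0 - (95 - 1868/155) = 0 - 1*12857/155 = 0 - 12857/155 = -12857/155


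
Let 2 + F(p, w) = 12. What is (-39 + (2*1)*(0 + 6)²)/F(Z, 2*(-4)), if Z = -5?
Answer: 33/10 ≈ 3.3000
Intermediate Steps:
F(p, w) = 10 (F(p, w) = -2 + 12 = 10)
(-39 + (2*1)*(0 + 6)²)/F(Z, 2*(-4)) = (-39 + (2*1)*(0 + 6)²)/10 = (-39 + 2*6²)/10 = (-39 + 2*36)/10 = (-39 + 72)/10 = (⅒)*33 = 33/10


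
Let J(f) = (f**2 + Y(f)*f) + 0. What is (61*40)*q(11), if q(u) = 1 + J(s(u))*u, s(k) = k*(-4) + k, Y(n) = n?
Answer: 58459960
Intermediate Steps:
s(k) = -3*k (s(k) = -4*k + k = -3*k)
J(f) = 2*f**2 (J(f) = (f**2 + f*f) + 0 = (f**2 + f**2) + 0 = 2*f**2 + 0 = 2*f**2)
q(u) = 1 + 18*u**3 (q(u) = 1 + (2*(-3*u)**2)*u = 1 + (2*(9*u**2))*u = 1 + (18*u**2)*u = 1 + 18*u**3)
(61*40)*q(11) = (61*40)*(1 + 18*11**3) = 2440*(1 + 18*1331) = 2440*(1 + 23958) = 2440*23959 = 58459960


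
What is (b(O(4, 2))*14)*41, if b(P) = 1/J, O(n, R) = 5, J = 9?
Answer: 574/9 ≈ 63.778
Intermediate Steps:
b(P) = ⅑ (b(P) = 1/9 = ⅑)
(b(O(4, 2))*14)*41 = ((⅑)*14)*41 = (14/9)*41 = 574/9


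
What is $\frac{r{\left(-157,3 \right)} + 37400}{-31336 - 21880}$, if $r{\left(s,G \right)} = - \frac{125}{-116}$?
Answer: $- \frac{4338525}{6173056} \approx -0.70282$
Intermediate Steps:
$r{\left(s,G \right)} = \frac{125}{116}$ ($r{\left(s,G \right)} = \left(-125\right) \left(- \frac{1}{116}\right) = \frac{125}{116}$)
$\frac{r{\left(-157,3 \right)} + 37400}{-31336 - 21880} = \frac{\frac{125}{116} + 37400}{-31336 - 21880} = \frac{4338525}{116 \left(-53216\right)} = \frac{4338525}{116} \left(- \frac{1}{53216}\right) = - \frac{4338525}{6173056}$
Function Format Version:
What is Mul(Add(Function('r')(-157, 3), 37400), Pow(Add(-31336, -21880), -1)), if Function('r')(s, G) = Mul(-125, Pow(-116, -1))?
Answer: Rational(-4338525, 6173056) ≈ -0.70282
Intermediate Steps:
Function('r')(s, G) = Rational(125, 116) (Function('r')(s, G) = Mul(-125, Rational(-1, 116)) = Rational(125, 116))
Mul(Add(Function('r')(-157, 3), 37400), Pow(Add(-31336, -21880), -1)) = Mul(Add(Rational(125, 116), 37400), Pow(Add(-31336, -21880), -1)) = Mul(Rational(4338525, 116), Pow(-53216, -1)) = Mul(Rational(4338525, 116), Rational(-1, 53216)) = Rational(-4338525, 6173056)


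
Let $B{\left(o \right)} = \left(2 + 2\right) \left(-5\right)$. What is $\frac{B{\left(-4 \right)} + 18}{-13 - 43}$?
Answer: $\frac{1}{28} \approx 0.035714$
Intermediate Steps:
$B{\left(o \right)} = -20$ ($B{\left(o \right)} = 4 \left(-5\right) = -20$)
$\frac{B{\left(-4 \right)} + 18}{-13 - 43} = \frac{-20 + 18}{-13 - 43} = - \frac{2}{-56} = \left(-2\right) \left(- \frac{1}{56}\right) = \frac{1}{28}$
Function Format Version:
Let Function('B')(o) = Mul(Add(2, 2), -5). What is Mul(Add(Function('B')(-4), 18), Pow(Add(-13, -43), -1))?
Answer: Rational(1, 28) ≈ 0.035714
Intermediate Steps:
Function('B')(o) = -20 (Function('B')(o) = Mul(4, -5) = -20)
Mul(Add(Function('B')(-4), 18), Pow(Add(-13, -43), -1)) = Mul(Add(-20, 18), Pow(Add(-13, -43), -1)) = Mul(-2, Pow(-56, -1)) = Mul(-2, Rational(-1, 56)) = Rational(1, 28)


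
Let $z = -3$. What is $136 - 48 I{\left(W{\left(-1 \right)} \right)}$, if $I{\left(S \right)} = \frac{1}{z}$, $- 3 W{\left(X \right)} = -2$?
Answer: $152$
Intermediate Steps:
$W{\left(X \right)} = \frac{2}{3}$ ($W{\left(X \right)} = \left(- \frac{1}{3}\right) \left(-2\right) = \frac{2}{3}$)
$I{\left(S \right)} = - \frac{1}{3}$ ($I{\left(S \right)} = \frac{1}{-3} = - \frac{1}{3}$)
$136 - 48 I{\left(W{\left(-1 \right)} \right)} = 136 - -16 = 136 + 16 = 152$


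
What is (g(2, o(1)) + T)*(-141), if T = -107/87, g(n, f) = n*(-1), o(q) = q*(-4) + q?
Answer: 13207/29 ≈ 455.41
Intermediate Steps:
o(q) = -3*q (o(q) = -4*q + q = -3*q)
g(n, f) = -n
T = -107/87 (T = -107*1/87 = -107/87 ≈ -1.2299)
(g(2, o(1)) + T)*(-141) = (-1*2 - 107/87)*(-141) = (-2 - 107/87)*(-141) = -281/87*(-141) = 13207/29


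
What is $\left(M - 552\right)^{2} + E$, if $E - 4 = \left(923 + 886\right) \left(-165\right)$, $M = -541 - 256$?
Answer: $1521320$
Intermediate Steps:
$M = -797$ ($M = -541 - 256 = -797$)
$E = -298481$ ($E = 4 + \left(923 + 886\right) \left(-165\right) = 4 + 1809 \left(-165\right) = 4 - 298485 = -298481$)
$\left(M - 552\right)^{2} + E = \left(-797 - 552\right)^{2} - 298481 = \left(-1349\right)^{2} - 298481 = 1819801 - 298481 = 1521320$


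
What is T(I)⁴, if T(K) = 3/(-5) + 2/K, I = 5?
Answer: 1/625 ≈ 0.0016000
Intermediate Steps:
T(K) = -⅗ + 2/K (T(K) = 3*(-⅕) + 2/K = -⅗ + 2/K)
T(I)⁴ = (-⅗ + 2/5)⁴ = (-⅗ + 2*(⅕))⁴ = (-⅗ + ⅖)⁴ = (-⅕)⁴ = 1/625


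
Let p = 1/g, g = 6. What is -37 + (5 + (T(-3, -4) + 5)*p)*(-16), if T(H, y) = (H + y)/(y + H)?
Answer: -133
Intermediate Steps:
T(H, y) = 1 (T(H, y) = (H + y)/(H + y) = 1)
p = ⅙ (p = 1/6 = ⅙ ≈ 0.16667)
-37 + (5 + (T(-3, -4) + 5)*p)*(-16) = -37 + (5 + (1 + 5)*(⅙))*(-16) = -37 + (5 + 6*(⅙))*(-16) = -37 + (5 + 1)*(-16) = -37 + 6*(-16) = -37 - 96 = -133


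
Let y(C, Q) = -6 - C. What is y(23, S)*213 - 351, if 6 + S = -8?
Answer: -6528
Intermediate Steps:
S = -14 (S = -6 - 8 = -14)
y(23, S)*213 - 351 = (-6 - 1*23)*213 - 351 = (-6 - 23)*213 - 351 = -29*213 - 351 = -6177 - 351 = -6528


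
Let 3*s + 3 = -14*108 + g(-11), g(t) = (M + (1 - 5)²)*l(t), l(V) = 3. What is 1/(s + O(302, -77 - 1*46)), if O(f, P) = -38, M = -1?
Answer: -1/528 ≈ -0.0018939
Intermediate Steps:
g(t) = 45 (g(t) = (-1 + (1 - 5)²)*3 = (-1 + (-4)²)*3 = (-1 + 16)*3 = 15*3 = 45)
s = -490 (s = -1 + (-14*108 + 45)/3 = -1 + (-1512 + 45)/3 = -1 + (⅓)*(-1467) = -1 - 489 = -490)
1/(s + O(302, -77 - 1*46)) = 1/(-490 - 38) = 1/(-528) = -1/528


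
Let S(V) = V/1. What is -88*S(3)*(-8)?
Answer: 2112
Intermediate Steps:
S(V) = V (S(V) = V*1 = V)
-88*S(3)*(-8) = -88*3*(-8) = -264*(-8) = 2112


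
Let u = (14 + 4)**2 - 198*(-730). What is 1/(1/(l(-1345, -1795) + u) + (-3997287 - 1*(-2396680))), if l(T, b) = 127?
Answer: -144991/232073609536 ≈ -6.2476e-7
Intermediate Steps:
u = 144864 (u = 18**2 + 144540 = 324 + 144540 = 144864)
1/(1/(l(-1345, -1795) + u) + (-3997287 - 1*(-2396680))) = 1/(1/(127 + 144864) + (-3997287 - 1*(-2396680))) = 1/(1/144991 + (-3997287 + 2396680)) = 1/(1/144991 - 1600607) = 1/(-232073609536/144991) = -144991/232073609536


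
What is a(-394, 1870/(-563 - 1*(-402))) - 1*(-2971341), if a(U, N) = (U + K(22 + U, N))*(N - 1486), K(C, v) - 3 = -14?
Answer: 576037881/161 ≈ 3.5779e+6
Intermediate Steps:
K(C, v) = -11 (K(C, v) = 3 - 14 = -11)
a(U, N) = (-1486 + N)*(-11 + U) (a(U, N) = (U - 11)*(N - 1486) = (-11 + U)*(-1486 + N) = (-1486 + N)*(-11 + U))
a(-394, 1870/(-563 - 1*(-402))) - 1*(-2971341) = (16346 - 1486*(-394) - 20570/(-563 - 1*(-402)) + (1870/(-563 - 1*(-402)))*(-394)) - 1*(-2971341) = (16346 + 585484 - 20570/(-563 + 402) + (1870/(-563 + 402))*(-394)) + 2971341 = (16346 + 585484 - 20570/(-161) + (1870/(-161))*(-394)) + 2971341 = (16346 + 585484 - 20570*(-1)/161 + (1870*(-1/161))*(-394)) + 2971341 = (16346 + 585484 - 11*(-1870/161) - 1870/161*(-394)) + 2971341 = (16346 + 585484 + 20570/161 + 736780/161) + 2971341 = 97651980/161 + 2971341 = 576037881/161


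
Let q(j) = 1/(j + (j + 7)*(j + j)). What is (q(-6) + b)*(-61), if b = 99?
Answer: -108641/18 ≈ -6035.6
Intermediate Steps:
q(j) = 1/(j + 2*j*(7 + j)) (q(j) = 1/(j + (7 + j)*(2*j)) = 1/(j + 2*j*(7 + j)))
(q(-6) + b)*(-61) = (1/((-6)*(15 + 2*(-6))) + 99)*(-61) = (-1/(6*(15 - 12)) + 99)*(-61) = (-⅙/3 + 99)*(-61) = (-⅙*⅓ + 99)*(-61) = (-1/18 + 99)*(-61) = (1781/18)*(-61) = -108641/18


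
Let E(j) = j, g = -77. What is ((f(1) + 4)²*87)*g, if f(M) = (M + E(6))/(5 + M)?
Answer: -2145913/12 ≈ -1.7883e+5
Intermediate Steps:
f(M) = (6 + M)/(5 + M) (f(M) = (M + 6)/(5 + M) = (6 + M)/(5 + M))
((f(1) + 4)²*87)*g = (((6 + 1)/(5 + 1) + 4)²*87)*(-77) = ((7/6 + 4)²*87)*(-77) = ((31/6)²*87)*(-77) = ((961/36)*87)*(-77) = (27869/12)*(-77) = -2145913/12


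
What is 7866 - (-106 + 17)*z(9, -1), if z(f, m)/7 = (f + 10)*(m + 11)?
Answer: 126236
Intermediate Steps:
z(f, m) = 7*(10 + f)*(11 + m) (z(f, m) = 7*((f + 10)*(m + 11)) = 7*((10 + f)*(11 + m)) = 7*(10 + f)*(11 + m))
7866 - (-106 + 17)*z(9, -1) = 7866 - (-106 + 17)*(770 + 70*(-1) + 77*9 + 7*9*(-1)) = 7866 - (-89)*(770 - 70 + 693 - 63) = 7866 - (-89)*1330 = 7866 - 1*(-118370) = 7866 + 118370 = 126236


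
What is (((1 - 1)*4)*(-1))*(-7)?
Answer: 0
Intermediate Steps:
(((1 - 1)*4)*(-1))*(-7) = ((0*4)*(-1))*(-7) = (0*(-1))*(-7) = 0*(-7) = 0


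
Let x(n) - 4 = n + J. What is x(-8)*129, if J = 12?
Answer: 1032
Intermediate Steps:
x(n) = 16 + n (x(n) = 4 + (n + 12) = 4 + (12 + n) = 16 + n)
x(-8)*129 = (16 - 8)*129 = 8*129 = 1032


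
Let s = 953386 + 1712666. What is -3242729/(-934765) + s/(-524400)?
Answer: -13194083503/8169846100 ≈ -1.6150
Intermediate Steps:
s = 2666052
-3242729/(-934765) + s/(-524400) = -3242729/(-934765) + 2666052/(-524400) = -3242729*(-1/934765) + 2666052*(-1/524400) = 3242729/934765 - 222171/43700 = -13194083503/8169846100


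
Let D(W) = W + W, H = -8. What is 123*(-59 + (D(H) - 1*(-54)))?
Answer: -2583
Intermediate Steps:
D(W) = 2*W
123*(-59 + (D(H) - 1*(-54))) = 123*(-59 + (2*(-8) - 1*(-54))) = 123*(-59 + (-16 + 54)) = 123*(-59 + 38) = 123*(-21) = -2583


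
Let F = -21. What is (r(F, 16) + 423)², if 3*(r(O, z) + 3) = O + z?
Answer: 1575025/9 ≈ 1.7500e+5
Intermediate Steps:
r(O, z) = -3 + O/3 + z/3 (r(O, z) = -3 + (O + z)/3 = -3 + (O/3 + z/3) = -3 + O/3 + z/3)
(r(F, 16) + 423)² = ((-3 + (⅓)*(-21) + (⅓)*16) + 423)² = ((-3 - 7 + 16/3) + 423)² = (-14/3 + 423)² = (1255/3)² = 1575025/9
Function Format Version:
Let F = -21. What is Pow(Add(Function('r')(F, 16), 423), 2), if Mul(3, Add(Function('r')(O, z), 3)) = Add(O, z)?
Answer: Rational(1575025, 9) ≈ 1.7500e+5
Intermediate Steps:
Function('r')(O, z) = Add(-3, Mul(Rational(1, 3), O), Mul(Rational(1, 3), z)) (Function('r')(O, z) = Add(-3, Mul(Rational(1, 3), Add(O, z))) = Add(-3, Add(Mul(Rational(1, 3), O), Mul(Rational(1, 3), z))) = Add(-3, Mul(Rational(1, 3), O), Mul(Rational(1, 3), z)))
Pow(Add(Function('r')(F, 16), 423), 2) = Pow(Add(Add(-3, Mul(Rational(1, 3), -21), Mul(Rational(1, 3), 16)), 423), 2) = Pow(Add(Add(-3, -7, Rational(16, 3)), 423), 2) = Pow(Add(Rational(-14, 3), 423), 2) = Pow(Rational(1255, 3), 2) = Rational(1575025, 9)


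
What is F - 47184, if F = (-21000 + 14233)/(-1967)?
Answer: -92804161/1967 ≈ -47181.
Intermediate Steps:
F = 6767/1967 (F = -6767*(-1/1967) = 6767/1967 ≈ 3.4403)
F - 47184 = 6767/1967 - 47184 = -92804161/1967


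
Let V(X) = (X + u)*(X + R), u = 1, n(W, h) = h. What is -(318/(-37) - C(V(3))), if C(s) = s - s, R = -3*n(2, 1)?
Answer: 318/37 ≈ 8.5946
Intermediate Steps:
R = -3 (R = -3*1 = -3)
V(X) = (1 + X)*(-3 + X) (V(X) = (X + 1)*(X - 3) = (1 + X)*(-3 + X))
C(s) = 0
-(318/(-37) - C(V(3))) = -(318/(-37) - 1*0) = -(318*(-1/37) + 0) = -(-318/37 + 0) = -1*(-318/37) = 318/37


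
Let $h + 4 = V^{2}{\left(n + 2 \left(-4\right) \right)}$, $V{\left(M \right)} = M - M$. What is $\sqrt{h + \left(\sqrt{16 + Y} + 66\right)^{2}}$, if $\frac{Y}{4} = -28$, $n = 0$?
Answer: $4 \sqrt{266 + 33 i \sqrt{6}} \approx 65.97 + 9.8024 i$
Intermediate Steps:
$Y = -112$ ($Y = 4 \left(-28\right) = -112$)
$V{\left(M \right)} = 0$
$h = -4$ ($h = -4 + 0^{2} = -4 + 0 = -4$)
$\sqrt{h + \left(\sqrt{16 + Y} + 66\right)^{2}} = \sqrt{-4 + \left(\sqrt{16 - 112} + 66\right)^{2}} = \sqrt{-4 + \left(\sqrt{-96} + 66\right)^{2}} = \sqrt{-4 + \left(4 i \sqrt{6} + 66\right)^{2}} = \sqrt{-4 + \left(66 + 4 i \sqrt{6}\right)^{2}}$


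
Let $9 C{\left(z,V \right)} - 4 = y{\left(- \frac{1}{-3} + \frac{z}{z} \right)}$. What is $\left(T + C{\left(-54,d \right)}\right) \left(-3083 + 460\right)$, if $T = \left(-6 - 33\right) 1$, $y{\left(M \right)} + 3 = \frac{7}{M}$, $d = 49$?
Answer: $\frac{3617117}{36} \approx 1.0048 \cdot 10^{5}$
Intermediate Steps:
$y{\left(M \right)} = -3 + \frac{7}{M}$
$T = -39$ ($T = \left(-39\right) 1 = -39$)
$C{\left(z,V \right)} = \frac{25}{36}$ ($C{\left(z,V \right)} = \frac{4}{9} + \frac{-3 + \frac{7}{- \frac{1}{-3} + \frac{z}{z}}}{9} = \frac{4}{9} + \frac{-3 + \frac{7}{\left(-1\right) \left(- \frac{1}{3}\right) + 1}}{9} = \frac{4}{9} + \frac{-3 + \frac{7}{\frac{1}{3} + 1}}{9} = \frac{4}{9} + \frac{-3 + \frac{7}{\frac{4}{3}}}{9} = \frac{4}{9} + \frac{-3 + 7 \cdot \frac{3}{4}}{9} = \frac{4}{9} + \frac{-3 + \frac{21}{4}}{9} = \frac{4}{9} + \frac{1}{9} \cdot \frac{9}{4} = \frac{4}{9} + \frac{1}{4} = \frac{25}{36}$)
$\left(T + C{\left(-54,d \right)}\right) \left(-3083 + 460\right) = \left(-39 + \frac{25}{36}\right) \left(-3083 + 460\right) = \left(- \frac{1379}{36}\right) \left(-2623\right) = \frac{3617117}{36}$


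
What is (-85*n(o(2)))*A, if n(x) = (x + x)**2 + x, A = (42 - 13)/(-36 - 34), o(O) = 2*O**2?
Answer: 65076/7 ≈ 9296.6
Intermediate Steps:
A = -29/70 (A = 29/(-70) = 29*(-1/70) = -29/70 ≈ -0.41429)
n(x) = x + 4*x**2 (n(x) = (2*x)**2 + x = 4*x**2 + x = x + 4*x**2)
(-85*n(o(2)))*A = -85*2*2**2*(1 + 4*(2*2**2))*(-29/70) = -85*2*4*(1 + 4*(2*4))*(-29/70) = -680*(1 + 4*8)*(-29/70) = -680*(1 + 32)*(-29/70) = -680*33*(-29/70) = -85*264*(-29/70) = -22440*(-29/70) = 65076/7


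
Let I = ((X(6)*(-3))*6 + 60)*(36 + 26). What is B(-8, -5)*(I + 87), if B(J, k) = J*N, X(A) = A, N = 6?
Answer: 138672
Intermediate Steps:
B(J, k) = 6*J (B(J, k) = J*6 = 6*J)
I = -2976 (I = ((6*(-3))*6 + 60)*(36 + 26) = (-18*6 + 60)*62 = (-108 + 60)*62 = -48*62 = -2976)
B(-8, -5)*(I + 87) = (6*(-8))*(-2976 + 87) = -48*(-2889) = 138672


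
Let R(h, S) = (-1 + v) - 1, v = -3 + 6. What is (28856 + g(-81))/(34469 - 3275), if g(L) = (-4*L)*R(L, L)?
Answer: 14590/15597 ≈ 0.93544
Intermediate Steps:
v = 3
R(h, S) = 1 (R(h, S) = (-1 + 3) - 1 = 2 - 1 = 1)
g(L) = -4*L (g(L) = -4*L*1 = -4*L)
(28856 + g(-81))/(34469 - 3275) = (28856 - 4*(-81))/(34469 - 3275) = (28856 + 324)/31194 = 29180*(1/31194) = 14590/15597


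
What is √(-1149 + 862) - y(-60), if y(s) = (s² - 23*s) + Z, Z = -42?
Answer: -4938 + I*√287 ≈ -4938.0 + 16.941*I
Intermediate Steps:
y(s) = -42 + s² - 23*s (y(s) = (s² - 23*s) - 42 = -42 + s² - 23*s)
√(-1149 + 862) - y(-60) = √(-1149 + 862) - (-42 + (-60)² - 23*(-60)) = √(-287) - (-42 + 3600 + 1380) = I*√287 - 1*4938 = I*√287 - 4938 = -4938 + I*√287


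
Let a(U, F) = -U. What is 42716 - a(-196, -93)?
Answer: 42520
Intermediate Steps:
42716 - a(-196, -93) = 42716 - (-1)*(-196) = 42716 - 1*196 = 42716 - 196 = 42520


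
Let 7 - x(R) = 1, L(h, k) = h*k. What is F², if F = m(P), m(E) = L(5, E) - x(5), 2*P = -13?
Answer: 5929/4 ≈ 1482.3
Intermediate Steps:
P = -13/2 (P = (½)*(-13) = -13/2 ≈ -6.5000)
x(R) = 6 (x(R) = 7 - 1*1 = 7 - 1 = 6)
m(E) = -6 + 5*E (m(E) = 5*E - 1*6 = 5*E - 6 = -6 + 5*E)
F = -77/2 (F = -6 + 5*(-13/2) = -6 - 65/2 = -77/2 ≈ -38.500)
F² = (-77/2)² = 5929/4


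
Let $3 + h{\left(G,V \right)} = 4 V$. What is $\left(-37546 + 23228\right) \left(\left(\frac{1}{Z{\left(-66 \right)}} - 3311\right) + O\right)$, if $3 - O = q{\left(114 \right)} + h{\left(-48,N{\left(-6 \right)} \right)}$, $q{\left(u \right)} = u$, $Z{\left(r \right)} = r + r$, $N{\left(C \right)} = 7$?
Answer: $\frac{3257380795}{66} \approx 4.9354 \cdot 10^{7}$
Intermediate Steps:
$Z{\left(r \right)} = 2 r$
$h{\left(G,V \right)} = -3 + 4 V$
$O = -136$ ($O = 3 - \left(114 + \left(-3 + 4 \cdot 7\right)\right) = 3 - \left(114 + \left(-3 + 28\right)\right) = 3 - \left(114 + 25\right) = 3 - 139 = -136$)
$\left(-37546 + 23228\right) \left(\left(\frac{1}{Z{\left(-66 \right)}} - 3311\right) + O\right) = \left(-37546 + 23228\right) \left(\left(\frac{1}{2 \left(-66\right)} - 3311\right) - 136\right) = - 14318 \left(\left(\frac{1}{-132} - 3311\right) - 136\right) = - 14318 \left(\left(- \frac{1}{132} - 3311\right) - 136\right) = - 14318 \left(- \frac{437053}{132} - 136\right) = \left(-14318\right) \left(- \frac{455005}{132}\right) = \frac{3257380795}{66}$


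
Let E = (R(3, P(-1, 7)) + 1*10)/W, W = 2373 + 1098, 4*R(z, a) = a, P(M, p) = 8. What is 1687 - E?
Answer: 1951855/1157 ≈ 1687.0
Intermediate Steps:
R(z, a) = a/4
W = 3471
E = 4/1157 (E = ((1/4)*8 + 1*10)/3471 = (2 + 10)*(1/3471) = 12*(1/3471) = 4/1157 ≈ 0.0034572)
1687 - E = 1687 - 1*4/1157 = 1687 - 4/1157 = 1951855/1157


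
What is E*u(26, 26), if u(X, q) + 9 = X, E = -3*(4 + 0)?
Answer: -204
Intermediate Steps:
E = -12 (E = -3*4 = -12)
u(X, q) = -9 + X
E*u(26, 26) = -12*(-9 + 26) = -12*17 = -204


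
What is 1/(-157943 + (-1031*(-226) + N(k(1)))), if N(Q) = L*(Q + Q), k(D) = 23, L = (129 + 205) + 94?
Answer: 1/94751 ≈ 1.0554e-5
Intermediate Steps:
L = 428 (L = 334 + 94 = 428)
N(Q) = 856*Q (N(Q) = 428*(Q + Q) = 428*(2*Q) = 856*Q)
1/(-157943 + (-1031*(-226) + N(k(1)))) = 1/(-157943 + (-1031*(-226) + 856*23)) = 1/(-157943 + (233006 + 19688)) = 1/(-157943 + 252694) = 1/94751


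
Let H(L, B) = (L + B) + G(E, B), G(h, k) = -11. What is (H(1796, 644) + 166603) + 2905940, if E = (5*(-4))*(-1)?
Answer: 3074972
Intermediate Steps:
E = 20 (E = -20*(-1) = 20)
H(L, B) = -11 + B + L (H(L, B) = (L + B) - 11 = (B + L) - 11 = -11 + B + L)
(H(1796, 644) + 166603) + 2905940 = ((-11 + 644 + 1796) + 166603) + 2905940 = (2429 + 166603) + 2905940 = 169032 + 2905940 = 3074972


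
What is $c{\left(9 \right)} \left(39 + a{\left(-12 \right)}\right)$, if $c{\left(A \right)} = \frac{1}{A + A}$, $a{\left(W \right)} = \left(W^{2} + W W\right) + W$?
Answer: $\frac{35}{2} \approx 17.5$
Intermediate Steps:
$a{\left(W \right)} = W + 2 W^{2}$ ($a{\left(W \right)} = \left(W^{2} + W^{2}\right) + W = 2 W^{2} + W = W + 2 W^{2}$)
$c{\left(A \right)} = \frac{1}{2 A}$
$c{\left(9 \right)} \left(39 + a{\left(-12 \right)}\right) = \frac{1}{2 \cdot 9} \left(39 - 12 \left(1 + 2 \left(-12\right)\right)\right) = \frac{1}{2} \cdot \frac{1}{9} \left(39 - 12 \left(1 - 24\right)\right) = \frac{39 - -276}{18} = \frac{39 + 276}{18} = \frac{1}{18} \cdot 315 = \frac{35}{2}$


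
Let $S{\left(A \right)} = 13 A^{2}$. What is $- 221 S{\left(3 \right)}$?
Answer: $-25857$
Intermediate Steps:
$- 221 S{\left(3 \right)} = - 221 \cdot 13 \cdot 3^{2} = - 221 \cdot 13 \cdot 9 = \left(-221\right) 117 = -25857$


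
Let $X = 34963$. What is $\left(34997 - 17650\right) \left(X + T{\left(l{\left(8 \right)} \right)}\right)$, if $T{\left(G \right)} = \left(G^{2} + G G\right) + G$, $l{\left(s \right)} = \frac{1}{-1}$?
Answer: $606520508$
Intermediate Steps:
$l{\left(s \right)} = -1$
$T{\left(G \right)} = G + 2 G^{2}$ ($T{\left(G \right)} = \left(G^{2} + G^{2}\right) + G = 2 G^{2} + G = G + 2 G^{2}$)
$\left(34997 - 17650\right) \left(X + T{\left(l{\left(8 \right)} \right)}\right) = \left(34997 - 17650\right) \left(34963 - \left(1 + 2 \left(-1\right)\right)\right) = 17347 \left(34963 - \left(1 - 2\right)\right) = 17347 \left(34963 - -1\right) = 17347 \left(34963 + 1\right) = 17347 \cdot 34964 = 606520508$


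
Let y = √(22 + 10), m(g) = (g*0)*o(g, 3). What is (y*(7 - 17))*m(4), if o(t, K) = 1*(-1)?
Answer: 0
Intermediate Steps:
o(t, K) = -1
m(g) = 0 (m(g) = (g*0)*(-1) = 0*(-1) = 0)
y = 4*√2 (y = √32 = 4*√2 ≈ 5.6569)
(y*(7 - 17))*m(4) = ((4*√2)*(7 - 17))*0 = ((4*√2)*(-10))*0 = -40*√2*0 = 0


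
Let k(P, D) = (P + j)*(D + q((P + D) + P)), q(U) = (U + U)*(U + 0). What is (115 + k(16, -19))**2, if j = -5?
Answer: 13133376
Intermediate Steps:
q(U) = 2*U**2 (q(U) = (2*U)*U = 2*U**2)
k(P, D) = (-5 + P)*(D + 2*(D + 2*P)**2) (k(P, D) = (P - 5)*(D + 2*((P + D) + P)**2) = (-5 + P)*(D + 2*((D + P) + P)**2) = (-5 + P)*(D + 2*(D + 2*P)**2))
(115 + k(16, -19))**2 = (115 + (-10*(-19 + 2*16)**2 - 5*(-19) - 19*16 + 2*16*(-19 + 2*16)**2))**2 = (115 + (-10*(-19 + 32)**2 + 95 - 304 + 2*16*(-19 + 32)**2))**2 = (115 + (-10*13**2 + 95 - 304 + 2*16*13**2))**2 = (115 + (-10*169 + 95 - 304 + 2*16*169))**2 = (115 + (-1690 + 95 - 304 + 5408))**2 = (115 + 3509)**2 = 3624**2 = 13133376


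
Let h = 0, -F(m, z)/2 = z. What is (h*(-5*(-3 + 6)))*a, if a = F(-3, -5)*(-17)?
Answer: 0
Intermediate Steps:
F(m, z) = -2*z
a = -170 (a = -2*(-5)*(-17) = 10*(-17) = -170)
(h*(-5*(-3 + 6)))*a = (0*(-5*(-3 + 6)))*(-170) = (0*(-5*3))*(-170) = (0*(-15))*(-170) = 0*(-170) = 0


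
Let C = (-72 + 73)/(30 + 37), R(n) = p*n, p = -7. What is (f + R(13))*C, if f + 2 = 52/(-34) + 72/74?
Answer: -58847/42143 ≈ -1.3964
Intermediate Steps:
R(n) = -7*n
f = -1608/629 (f = -2 + (52/(-34) + 72/74) = -2 + (52*(-1/34) + 72*(1/74)) = -2 + (-26/17 + 36/37) = -2 - 350/629 = -1608/629 ≈ -2.5564)
C = 1/67 ≈ 0.014925
(f + R(13))*C = (-1608/629 - 7*13)*(1/67) = (-1608/629 - 91)*(1/67) = -58847/629*1/67 = -58847/42143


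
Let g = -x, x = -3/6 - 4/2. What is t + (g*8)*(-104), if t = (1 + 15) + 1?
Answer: -2063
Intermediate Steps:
x = -5/2 (x = -3*⅙ - 4*½ = -½ - 2 = -5/2 ≈ -2.5000)
g = 5/2 (g = -1*(-5/2) = 5/2 ≈ 2.5000)
t = 17 (t = 16 + 1 = 17)
t + (g*8)*(-104) = 17 + ((5/2)*8)*(-104) = 17 + 20*(-104) = 17 - 2080 = -2063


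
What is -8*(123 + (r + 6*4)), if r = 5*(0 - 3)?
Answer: -1056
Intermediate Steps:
r = -15 (r = 5*(-3) = -15)
-8*(123 + (r + 6*4)) = -8*(123 + (-15 + 6*4)) = -8*(123 + (-15 + 24)) = -8*(123 + 9) = -8*132 = -1056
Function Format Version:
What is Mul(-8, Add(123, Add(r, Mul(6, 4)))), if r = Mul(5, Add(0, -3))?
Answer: -1056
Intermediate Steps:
r = -15 (r = Mul(5, -3) = -15)
Mul(-8, Add(123, Add(r, Mul(6, 4)))) = Mul(-8, Add(123, Add(-15, Mul(6, 4)))) = Mul(-8, Add(123, Add(-15, 24))) = Mul(-8, Add(123, 9)) = Mul(-8, 132) = -1056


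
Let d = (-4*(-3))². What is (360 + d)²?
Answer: 254016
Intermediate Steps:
d = 144 (d = 12² = 144)
(360 + d)² = (360 + 144)² = 504² = 254016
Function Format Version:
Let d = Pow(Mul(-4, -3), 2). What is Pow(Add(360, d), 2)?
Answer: 254016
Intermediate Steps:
d = 144 (d = Pow(12, 2) = 144)
Pow(Add(360, d), 2) = Pow(Add(360, 144), 2) = Pow(504, 2) = 254016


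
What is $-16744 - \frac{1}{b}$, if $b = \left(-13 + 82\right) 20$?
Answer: $- \frac{23106721}{1380} \approx -16744.0$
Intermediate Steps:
$b = 1380$ ($b = 69 \cdot 20 = 1380$)
$-16744 - \frac{1}{b} = -16744 - \frac{1}{1380} = - \frac{23106721}{1380}$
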